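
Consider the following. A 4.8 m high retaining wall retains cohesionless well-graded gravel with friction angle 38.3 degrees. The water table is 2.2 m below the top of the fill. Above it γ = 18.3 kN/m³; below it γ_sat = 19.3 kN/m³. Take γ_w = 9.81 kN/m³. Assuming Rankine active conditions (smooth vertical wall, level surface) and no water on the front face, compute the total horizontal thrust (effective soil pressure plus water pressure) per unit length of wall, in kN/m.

75.7 kN/m

K_a = tan²(45° − φ/2) = 0.2347.
γ' = 19.3 − 9.81 = 9.490 kN/m³. Depth below WT = 2.6 m.
σ'_h at WT = K_a γ d_w = 9.450 kPa; at base = 9.450 + K_a γ' × 2.6 = 15.24 kPa.
P₁ (0–2.2 m) = ½×9.450×2.2 = 10.40. P₂ (2.2–4.8 m) = ½(9.450+15.24)×2.6 = 32.10.
P_w = ½ γ_w h₂² = 0.5×9.81×2.6² = 33.16. Total = 10.40+32.10+33.16 = 75.65 kN/m.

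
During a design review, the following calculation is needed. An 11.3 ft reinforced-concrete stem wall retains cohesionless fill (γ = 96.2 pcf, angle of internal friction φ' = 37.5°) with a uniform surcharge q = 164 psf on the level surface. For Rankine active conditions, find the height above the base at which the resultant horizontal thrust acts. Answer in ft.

4.20 ft

K_a = 0.2432.
Triangular part P₁ = ½K_aγH² = 1494 at H/3 = 3.767 ft; rectangular part P₂ = K_a q H = 450.7 at H/2 = 5.650 ft.
ȳ = (P₁·3.767 + P₂·5.650)/(P₁+P₂) = 4.203 ft.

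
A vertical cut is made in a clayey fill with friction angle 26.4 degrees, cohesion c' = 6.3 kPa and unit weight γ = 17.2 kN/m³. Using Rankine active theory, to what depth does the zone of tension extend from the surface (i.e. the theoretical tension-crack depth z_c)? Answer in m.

1.18 m

K_a = tan²(45° − 26.4°/2) = 0.3844; √K_a = 0.6200.
The active pressure is zero where K_a γ z = 2c√K_a, so z_c = 2c/(γ√K_a) = 2×6.3/(17.2×0.6200) = 1.181 m.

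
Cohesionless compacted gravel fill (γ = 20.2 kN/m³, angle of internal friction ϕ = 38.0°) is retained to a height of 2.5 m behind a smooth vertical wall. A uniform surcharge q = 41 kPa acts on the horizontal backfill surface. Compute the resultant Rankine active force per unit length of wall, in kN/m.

39.4 kN/m

K_a = tan²(45° − φ/2) = 0.2379.
Soil triangle: ½ K_a γ H² = 0.5×0.2379×20.2×2.5² = 15.02 kN/m.
Surcharge rectangle: K_a q H = 0.2379×41×2.5 = 24.38 kN/m.
Total = 15.02 + 24.38 = 39.40 kN/m.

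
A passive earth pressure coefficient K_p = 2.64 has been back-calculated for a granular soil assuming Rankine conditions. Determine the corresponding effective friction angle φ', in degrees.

K_p = (1+sin φ)/(1−sin φ) ⇒ sin φ = (K_p − 1)/(K_p + 1) = 0.4505.
φ = arcsin(0.4505) = 26.78°.

26.8°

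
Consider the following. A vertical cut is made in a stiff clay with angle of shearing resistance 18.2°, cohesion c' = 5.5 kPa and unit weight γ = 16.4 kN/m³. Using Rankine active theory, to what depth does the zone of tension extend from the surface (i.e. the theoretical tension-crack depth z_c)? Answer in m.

0.927 m

K_a = tan²(45° − 18.2°/2) = 0.5240; √K_a = 0.7239.
The active pressure is zero where K_a γ z = 2c√K_a, so z_c = 2c/(γ√K_a) = 2×5.5/(16.4×0.7239) = 0.9266 m.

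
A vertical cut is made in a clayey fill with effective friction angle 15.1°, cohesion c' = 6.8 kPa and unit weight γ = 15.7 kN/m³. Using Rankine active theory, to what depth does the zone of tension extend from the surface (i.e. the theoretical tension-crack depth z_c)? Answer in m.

K_a = tan²(45° − 15.1°/2) = 0.5867; √K_a = 0.7659.
The active pressure is zero where K_a γ z = 2c√K_a, so z_c = 2c/(γ√K_a) = 2×6.8/(15.7×0.7659) = 1.131 m.

1.13 m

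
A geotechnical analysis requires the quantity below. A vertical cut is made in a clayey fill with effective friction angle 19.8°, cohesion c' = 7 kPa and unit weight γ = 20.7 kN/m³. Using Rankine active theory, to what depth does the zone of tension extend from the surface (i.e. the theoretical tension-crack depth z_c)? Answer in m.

0.962 m

K_a = tan²(45° − 19.8°/2) = 0.4939; √K_a = 0.7028.
The active pressure is zero where K_a γ z = 2c√K_a, so z_c = 2c/(γ√K_a) = 2×7/(20.7×0.7028) = 0.9623 m.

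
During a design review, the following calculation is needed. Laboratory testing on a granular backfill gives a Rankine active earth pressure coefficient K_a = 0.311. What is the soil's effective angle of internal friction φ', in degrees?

31.7°

K_a = tan²(45° − φ/2) ⇒ 45° − φ/2 = arctan(√0.311) = 29.15°.
φ = 2(45° − 29.15°) = 31.71°.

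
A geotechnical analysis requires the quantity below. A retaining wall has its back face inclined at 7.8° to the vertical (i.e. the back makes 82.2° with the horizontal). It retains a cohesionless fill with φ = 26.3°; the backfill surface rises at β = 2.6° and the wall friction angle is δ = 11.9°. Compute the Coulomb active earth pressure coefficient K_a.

0.424

K_a = sin²(α+φ) / [sin²α · sin(α−δ) · (1 + √{sin(φ+δ)sin(φ−β) / (sin(α−δ)sin(α+β))})²].
With α = 82.2°, φ = 26.3°, δ = 11.9°, β = 2.6°: K_a = 0.4241.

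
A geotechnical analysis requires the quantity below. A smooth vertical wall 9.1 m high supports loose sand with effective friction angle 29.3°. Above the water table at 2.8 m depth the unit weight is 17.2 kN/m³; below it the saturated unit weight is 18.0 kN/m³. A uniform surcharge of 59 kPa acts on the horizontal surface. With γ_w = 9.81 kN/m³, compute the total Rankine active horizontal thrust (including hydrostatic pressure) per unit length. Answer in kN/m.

K_a = tan²(45° − φ/2) = 0.3428.
γ' = 18.0 − 9.81 = 8.190 kN/m³. h₂ = H − d_w = 6.3 m.
σ'_h: at surface K_a·q = 20.23; at WT K_a(q+γd_w) = 36.74; at base K_a(q+γd_w+γ'h₂) = 54.43 kPa.
P₁ = ½(20.23+36.74)×2.8 = 79.75; P₂ = ½(36.74+54.43)×6.3 = 287.2; P_w = ½γ_w h₂² = 194.7.
Total = 79.75+287.2+194.7 = 561.6 kN/m.

562 kN/m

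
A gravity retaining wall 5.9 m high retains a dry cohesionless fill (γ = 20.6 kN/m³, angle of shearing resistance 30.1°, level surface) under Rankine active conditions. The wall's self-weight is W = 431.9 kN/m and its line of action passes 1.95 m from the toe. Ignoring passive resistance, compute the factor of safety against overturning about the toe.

3.60

K_a = tan²(45° − 30.1°/2) = 0.3320.
P_a = ½K_aγH² = 0.5×0.3320×20.6×5.9² = 119.0 kN/m, acting at H/3 = 1.967 m above the base.
Overturning moment M_o = P_a × H/3 = 119.0 × 1.967 = 234.1.
Resisting moment M_r = W × 1.95 = 431.9 × 1.95 = 842.2.
FS_overturning = M_r/M_o = 842.2/234.1 = 3.598.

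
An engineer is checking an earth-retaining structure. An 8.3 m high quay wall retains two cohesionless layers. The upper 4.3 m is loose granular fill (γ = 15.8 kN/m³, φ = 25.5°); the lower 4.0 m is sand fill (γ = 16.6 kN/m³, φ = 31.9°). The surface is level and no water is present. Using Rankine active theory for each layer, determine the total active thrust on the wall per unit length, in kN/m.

183 kN/m

K_a1 = tan²(45°−25.5°/2) = 0.3981; K_a2 = tan²(45°−31.9°/2) = 0.3085.
Layer 1: σ at base = K_a1 γ₁ h₁ = 27.05 kPa; P₁ = ½×27.05×4.3 = 58.15.
Layer 2: σ_v at top = γ₁h₁ = 67.94; σ_h top = K_a2×67.94 = 20.96; σ_h base = K_a2×(67.94+16.6×4.0) = 41.45.
P₂ = ½(20.96+41.45)×4.0 = 124.8. Total P_a = 58.15+124.8 = 183.0 kN/m.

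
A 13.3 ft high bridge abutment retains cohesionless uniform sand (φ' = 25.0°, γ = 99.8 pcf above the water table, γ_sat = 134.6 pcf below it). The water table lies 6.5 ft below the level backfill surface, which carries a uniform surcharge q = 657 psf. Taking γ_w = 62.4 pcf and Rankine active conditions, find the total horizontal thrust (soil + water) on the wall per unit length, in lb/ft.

8310 lb/ft

K_a = tan²(45° − φ/2) = 0.4059.
γ' = 134.6 − 62.4 = 72.20 pcf. h₂ = H − d_w = 6.8 ft.
σ'_h: at surface K_a·q = 266.6; at WT K_a(q+γd_w) = 529.9; at base K_a(q+γd_w+γ'h₂) = 729.2 psf.
P₁ = ½(266.6+529.9)×6.5 = 2589; P₂ = ½(529.9+729.2)×6.8 = 4281; P_w = ½γ_w h₂² = 1443.
Total = 2589+4281+1443 = 8313 lb/ft.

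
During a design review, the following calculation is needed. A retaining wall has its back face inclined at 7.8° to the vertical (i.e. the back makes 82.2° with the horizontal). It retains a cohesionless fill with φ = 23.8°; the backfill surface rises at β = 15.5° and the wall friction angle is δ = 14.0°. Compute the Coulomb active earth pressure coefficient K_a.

K_a = sin²(α+φ) / [sin²α · sin(α−δ) · (1 + √{sin(φ+δ)sin(φ−β) / (sin(α−δ)sin(α+β))})²].
With α = 82.2°, φ = 23.8°, δ = 14.0°, β = 15.5°: K_a = 0.5907.

0.591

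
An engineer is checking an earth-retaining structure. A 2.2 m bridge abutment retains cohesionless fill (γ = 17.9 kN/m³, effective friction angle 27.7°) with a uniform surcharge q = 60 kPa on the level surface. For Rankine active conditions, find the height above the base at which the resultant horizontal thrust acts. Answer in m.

1.01 m

K_a = 0.3653.
Triangular part P₁ = ½K_aγH² = 15.83 at H/3 = 0.7333 m; rectangular part P₂ = K_a q H = 48.22 at H/2 = 1.100 m.
ȳ = (P₁·0.7333 + P₂·1.100)/(P₁+P₂) = 1.009 m.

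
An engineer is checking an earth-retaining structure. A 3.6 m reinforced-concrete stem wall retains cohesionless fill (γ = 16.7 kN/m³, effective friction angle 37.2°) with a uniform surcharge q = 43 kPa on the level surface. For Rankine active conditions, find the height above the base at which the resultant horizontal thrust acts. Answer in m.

K_a = 0.2464.
Triangular part P₁ = ½K_aγH² = 26.67 at H/3 = 1.200 m; rectangular part P₂ = K_a q H = 38.15 at H/2 = 1.800 m.
ȳ = (P₁·1.200 + P₂·1.800)/(P₁+P₂) = 1.553 m.

1.55 m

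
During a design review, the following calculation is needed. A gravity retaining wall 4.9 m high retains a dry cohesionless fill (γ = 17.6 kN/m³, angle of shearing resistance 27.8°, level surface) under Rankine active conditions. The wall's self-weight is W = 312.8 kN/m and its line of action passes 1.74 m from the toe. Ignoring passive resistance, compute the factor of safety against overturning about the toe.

4.33

K_a = tan²(45° − 27.8°/2) = 0.3639.
P_a = ½K_aγH² = 0.5×0.3639×17.6×4.9² = 76.89 kN/m, acting at H/3 = 1.633 m above the base.
Overturning moment M_o = P_a × H/3 = 76.89 × 1.633 = 125.6.
Resisting moment M_r = W × 1.74 = 312.8 × 1.74 = 544.3.
FS_overturning = M_r/M_o = 544.3/125.6 = 4.334.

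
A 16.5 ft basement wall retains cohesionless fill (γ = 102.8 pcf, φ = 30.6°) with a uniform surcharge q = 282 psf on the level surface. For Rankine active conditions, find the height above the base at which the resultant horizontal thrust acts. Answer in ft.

6.19 ft

K_a = 0.3253.
Triangular part P₁ = ½K_aγH² = 4553 at H/3 = 5.500 ft; rectangular part P₂ = K_a q H = 1514 at H/2 = 8.250 ft.
ȳ = (P₁·5.500 + P₂·8.250)/(P₁+P₂) = 6.186 ft.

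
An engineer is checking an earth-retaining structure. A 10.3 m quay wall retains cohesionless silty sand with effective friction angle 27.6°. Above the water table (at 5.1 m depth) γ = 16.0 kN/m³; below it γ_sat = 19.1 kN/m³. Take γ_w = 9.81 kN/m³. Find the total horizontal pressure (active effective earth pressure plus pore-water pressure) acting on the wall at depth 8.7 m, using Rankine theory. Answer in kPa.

77.5 kPa

K_a = (1 − sin φ)/(1 + sin φ) = 0.3668.
γ' = 19.1 − 9.81 = 9.290 kN/m³.
Effective vertical stress at 8.7 m: σ'_v = 16.0×5.1 + 9.290×3.60 = 115.0 kPa.
σ'_h = K_a σ'_v = 0.3668 × 115.0 = 42.20 kPa; u = γ_w × 3.60 = 35.32 kPa.
Total σ_h = 42.20 + 35.32 = 77.51 kPa.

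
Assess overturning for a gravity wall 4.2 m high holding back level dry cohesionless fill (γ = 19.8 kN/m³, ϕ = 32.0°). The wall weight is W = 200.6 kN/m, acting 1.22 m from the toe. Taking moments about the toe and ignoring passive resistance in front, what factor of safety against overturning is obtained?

3.26

K_a = tan²(45° − 32.0°/2) = 0.3073.
P_a = ½K_aγH² = 0.5×0.3073×19.8×4.2² = 53.66 kN/m, acting at H/3 = 1.400 m above the base.
Overturning moment M_o = P_a × H/3 = 53.66 × 1.400 = 75.12.
Resisting moment M_r = W × 1.22 = 200.6 × 1.22 = 244.7.
FS_overturning = M_r/M_o = 244.7/75.12 = 3.258.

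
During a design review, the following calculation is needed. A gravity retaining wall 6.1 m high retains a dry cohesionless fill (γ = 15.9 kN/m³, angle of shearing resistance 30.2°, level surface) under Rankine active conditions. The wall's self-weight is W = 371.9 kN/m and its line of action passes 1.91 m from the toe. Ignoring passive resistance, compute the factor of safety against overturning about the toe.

K_a = tan²(45° − 30.2°/2) = 0.3307.
P_a = ½K_aγH² = 0.5×0.3307×15.9×6.1² = 97.81 kN/m, acting at H/3 = 2.033 m above the base.
Overturning moment M_o = P_a × H/3 = 97.81 × 2.033 = 198.9.
Resisting moment M_r = W × 1.91 = 371.9 × 1.91 = 710.3.
FS_overturning = M_r/M_o = 710.3/198.9 = 3.571.

3.57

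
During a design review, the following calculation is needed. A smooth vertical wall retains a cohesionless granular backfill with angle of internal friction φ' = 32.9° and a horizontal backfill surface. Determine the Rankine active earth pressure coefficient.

0.296

K_a = (1 − sin φ)/(1 + sin φ) = (1 − sin 32.9°)/(1 + sin 32.9°) = 0.2960.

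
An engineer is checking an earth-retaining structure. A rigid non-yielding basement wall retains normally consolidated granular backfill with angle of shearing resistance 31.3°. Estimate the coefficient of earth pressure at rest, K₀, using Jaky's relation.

0.480

K₀ = 1 − sin φ' = 1 − sin 31.3° = 0.4805.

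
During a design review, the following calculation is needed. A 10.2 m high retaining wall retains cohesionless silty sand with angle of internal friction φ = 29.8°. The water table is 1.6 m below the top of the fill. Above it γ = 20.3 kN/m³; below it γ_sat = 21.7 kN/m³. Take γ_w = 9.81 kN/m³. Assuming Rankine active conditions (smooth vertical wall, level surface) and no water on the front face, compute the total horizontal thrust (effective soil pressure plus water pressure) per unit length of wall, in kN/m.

K_a = tan²(45° − φ/2) = 0.3360.
γ' = 21.7 − 9.81 = 11.89 kN/m³. Depth below WT = 8.6 m.
σ'_h at WT = K_a γ d_w = 10.91 kPa; at base = 10.91 + K_a γ' × 8.6 = 45.27 kPa.
P₁ (0–1.6 m) = ½×10.91×1.6 = 8.731. P₂ (1.6–10.2 m) = ½(10.91+45.27)×8.6 = 241.6.
P_w = ½ γ_w h₂² = 0.5×9.81×8.6² = 362.8. Total = 8.731+241.6+362.8 = 613.1 kN/m.

613 kN/m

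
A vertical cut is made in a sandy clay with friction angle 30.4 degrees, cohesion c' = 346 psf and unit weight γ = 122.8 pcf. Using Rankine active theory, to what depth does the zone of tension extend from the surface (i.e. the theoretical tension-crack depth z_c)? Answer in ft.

K_a = tan²(45° − 30.4°/2) = 0.3280; √K_a = 0.5727.
The active pressure is zero where K_a γ z = 2c√K_a, so z_c = 2c/(γ√K_a) = 2×346/(122.8×0.5727) = 9.840 ft.

9.84 ft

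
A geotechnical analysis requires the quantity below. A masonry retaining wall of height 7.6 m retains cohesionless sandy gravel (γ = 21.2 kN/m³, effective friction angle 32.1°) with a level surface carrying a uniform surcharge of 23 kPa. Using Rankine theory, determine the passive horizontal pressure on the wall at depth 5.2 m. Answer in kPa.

435 kPa

K_p = (1 + sin φ)/(1 − sin φ) = 3.268.
σ_v = γz + q = 21.2 × 5.2 + 23 = 133.2 kPa.
σ_h = K_p σ_v = 3.268 × 133.2 = 435.4 kPa.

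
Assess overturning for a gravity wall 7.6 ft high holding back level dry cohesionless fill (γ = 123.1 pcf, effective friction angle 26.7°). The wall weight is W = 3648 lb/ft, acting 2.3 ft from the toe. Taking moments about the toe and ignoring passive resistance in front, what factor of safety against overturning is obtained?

K_a = tan²(45° − 26.7°/2) = 0.3800.
P_a = ½K_aγH² = 0.5×0.3800×123.1×7.6² = 1351 lb/ft, acting at H/3 = 2.533 ft above the base.
Overturning moment M_o = P_a × H/3 = 1351 × 2.533 = 3422.
Resisting moment M_r = W × 2.3 = 3648 × 2.3 = 8390.
FS_overturning = M_r/M_o = 8390/3422 = 2.452.

2.45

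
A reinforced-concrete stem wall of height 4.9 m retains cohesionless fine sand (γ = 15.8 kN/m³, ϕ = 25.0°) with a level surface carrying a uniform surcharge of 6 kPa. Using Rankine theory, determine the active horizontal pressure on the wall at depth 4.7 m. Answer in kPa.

K_a = (1 − sin φ)/(1 + sin φ) = 0.4059.
σ_v = γz + q = 15.8 × 4.7 + 6 = 80.26 kPa.
σ_h = K_a σ_v = 0.4059 × 80.26 = 32.57 kPa.

32.6 kPa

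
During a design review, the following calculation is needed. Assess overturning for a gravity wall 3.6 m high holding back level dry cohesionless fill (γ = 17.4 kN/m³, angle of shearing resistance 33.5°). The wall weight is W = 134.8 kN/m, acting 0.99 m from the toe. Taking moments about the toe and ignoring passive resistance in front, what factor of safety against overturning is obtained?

3.42

K_a = tan²(45° − 33.5°/2) = 0.2887.
P_a = ½K_aγH² = 0.5×0.2887×17.4×3.6² = 32.55 kN/m, acting at H/3 = 1.200 m above the base.
Overturning moment M_o = P_a × H/3 = 32.55 × 1.200 = 39.06.
Resisting moment M_r = W × 0.99 = 134.8 × 0.99 = 133.5.
FS_overturning = M_r/M_o = 133.5/39.06 = 3.416.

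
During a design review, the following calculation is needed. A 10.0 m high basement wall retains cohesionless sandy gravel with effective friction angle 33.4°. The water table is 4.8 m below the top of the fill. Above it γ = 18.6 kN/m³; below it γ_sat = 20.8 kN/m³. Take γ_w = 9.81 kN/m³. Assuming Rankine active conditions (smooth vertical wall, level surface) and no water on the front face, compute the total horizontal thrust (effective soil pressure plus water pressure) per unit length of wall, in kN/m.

K_a = tan²(45° − φ/2) = 0.2899.
γ' = 20.8 − 9.81 = 10.99 kN/m³. Depth below WT = 5.2 m.
σ'_h at WT = K_a γ d_w = 25.88 kPa; at base = 25.88 + K_a γ' × 5.2 = 42.45 kPa.
P₁ (0–4.8 m) = ½×25.88×4.8 = 62.12. P₂ (4.8–10.0 m) = ½(25.88+42.45)×5.2 = 177.7.
P_w = ½ γ_w h₂² = 0.5×9.81×5.2² = 132.6. Total = 62.12+177.7+132.6 = 372.4 kN/m.

372 kN/m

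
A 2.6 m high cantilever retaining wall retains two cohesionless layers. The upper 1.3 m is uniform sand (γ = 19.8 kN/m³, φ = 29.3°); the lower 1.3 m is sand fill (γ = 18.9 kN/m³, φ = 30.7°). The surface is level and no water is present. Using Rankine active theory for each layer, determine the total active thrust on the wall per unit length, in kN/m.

K_a1 = tan²(45°−29.3°/2) = 0.3428; K_a2 = tan²(45°−30.7°/2) = 0.3240.
Layer 1: σ at base = K_a1 γ₁ h₁ = 8.825 kPa; P₁ = ½×8.825×1.3 = 5.736.
Layer 2: σ_v at top = γ₁h₁ = 25.74; σ_h top = K_a2×25.74 = 8.340; σ_h base = K_a2×(25.74+18.9×1.3) = 16.30.
P₂ = ½(8.340+16.30)×1.3 = 16.02. Total P_a = 5.736+16.02 = 21.75 kN/m.

21.8 kN/m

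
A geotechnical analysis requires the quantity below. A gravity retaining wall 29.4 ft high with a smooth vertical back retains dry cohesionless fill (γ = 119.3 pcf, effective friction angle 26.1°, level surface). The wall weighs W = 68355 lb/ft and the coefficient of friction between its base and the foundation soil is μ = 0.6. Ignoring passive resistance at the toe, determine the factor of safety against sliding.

2.05

K_a = tan²(45° − 26.1°/2) = 0.3889.
P_a = ½K_aγH² = 0.5×0.3889×119.3×29.4² = 20050 lb/ft, acting at H/3 = 9.800 ft above the base.
FS_sliding = μW / P_a = 0.6×68355 / 20050 = 2.045.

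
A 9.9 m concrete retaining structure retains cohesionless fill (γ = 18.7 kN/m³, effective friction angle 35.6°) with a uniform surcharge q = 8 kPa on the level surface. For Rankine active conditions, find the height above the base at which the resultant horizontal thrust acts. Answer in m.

3.43 m

K_a = 0.2641.
Triangular part P₁ = ½K_aγH² = 242.0 at H/3 = 3.300 m; rectangular part P₂ = K_a q H = 20.92 at H/2 = 4.950 m.
ȳ = (P₁·3.300 + P₂·4.950)/(P₁+P₂) = 3.431 m.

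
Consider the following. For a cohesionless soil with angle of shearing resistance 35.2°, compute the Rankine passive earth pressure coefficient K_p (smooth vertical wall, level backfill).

K_p = (1 + sin φ)/(1 − sin φ) = tan²(45° + 35.2°/2) = 3.722.

3.72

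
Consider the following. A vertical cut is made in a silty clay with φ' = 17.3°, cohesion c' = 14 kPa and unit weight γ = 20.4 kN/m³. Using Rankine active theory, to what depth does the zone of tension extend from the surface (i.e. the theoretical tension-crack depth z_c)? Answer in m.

K_a = tan²(45° − 17.3°/2) = 0.5416; √K_a = 0.7359.
The active pressure is zero where K_a γ z = 2c√K_a, so z_c = 2c/(γ√K_a) = 2×14/(20.4×0.7359) = 1.865 m.

1.87 m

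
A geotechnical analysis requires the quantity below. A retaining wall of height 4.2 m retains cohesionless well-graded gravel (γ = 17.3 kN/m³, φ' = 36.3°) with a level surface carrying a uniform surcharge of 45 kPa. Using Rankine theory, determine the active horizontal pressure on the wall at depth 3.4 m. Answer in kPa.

K_a = (1 − sin φ)/(1 + sin φ) = 0.2563.
σ_v = γz + q = 17.3 × 3.4 + 45 = 103.8 kPa.
σ_h = K_a σ_v = 0.2563 × 103.8 = 26.61 kPa.

26.6 kPa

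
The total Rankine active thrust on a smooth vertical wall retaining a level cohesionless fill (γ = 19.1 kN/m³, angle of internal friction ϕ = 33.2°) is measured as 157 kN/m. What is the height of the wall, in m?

7.50 m

K_a = 0.2924. P_a = ½ K_a γ H² ⇒ H = √(2P_a/(K_a γ)).
H = √(2×157/(0.2924×19.1)) = 7.499 m.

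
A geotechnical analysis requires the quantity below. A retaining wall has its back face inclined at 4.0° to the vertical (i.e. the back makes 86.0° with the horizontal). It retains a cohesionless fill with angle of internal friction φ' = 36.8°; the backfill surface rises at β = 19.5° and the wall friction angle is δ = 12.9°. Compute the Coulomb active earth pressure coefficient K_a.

0.332

K_a = sin²(α+φ) / [sin²α · sin(α−δ) · (1 + √{sin(φ+δ)sin(φ−β) / (sin(α−δ)sin(α+β))})²].
With α = 86.0°, φ = 36.8°, δ = 12.9°, β = 19.5°: K_a = 0.3316.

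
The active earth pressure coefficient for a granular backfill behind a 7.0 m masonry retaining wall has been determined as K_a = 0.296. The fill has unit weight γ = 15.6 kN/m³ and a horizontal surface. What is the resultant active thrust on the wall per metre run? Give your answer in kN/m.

113 kN/m

P = ½ K_a γ H² = 0.5 × 0.296 × 15.6 × 7.0² = 113.1 kN/m.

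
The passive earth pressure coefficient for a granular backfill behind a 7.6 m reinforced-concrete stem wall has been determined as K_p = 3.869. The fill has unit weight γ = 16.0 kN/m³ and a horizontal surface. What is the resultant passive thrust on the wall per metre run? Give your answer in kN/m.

P = ½ K_p γ H² = 0.5 × 3.869 × 16.0 × 7.6² = 1788 kN/m.

1790 kN/m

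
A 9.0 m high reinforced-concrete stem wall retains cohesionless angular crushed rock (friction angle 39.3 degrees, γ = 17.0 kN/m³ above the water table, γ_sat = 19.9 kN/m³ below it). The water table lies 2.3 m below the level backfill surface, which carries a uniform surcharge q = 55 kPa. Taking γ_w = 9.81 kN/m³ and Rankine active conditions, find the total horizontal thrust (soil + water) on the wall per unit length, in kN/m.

451 kN/m

K_a = tan²(45° − φ/2) = 0.2245.
γ' = 19.9 − 9.81 = 10.09 kN/m³. h₂ = H − d_w = 6.7 m.
σ'_h: at surface K_a·q = 12.34; at WT K_a(q+γd_w) = 21.12; at base K_a(q+γd_w+γ'h₂) = 36.29 kPa.
P₁ = ½(12.34+21.12)×2.3 = 38.49; P₂ = ½(21.12+36.29)×6.7 = 192.3; P_w = ½γ_w h₂² = 220.2.
Total = 38.49+192.3+220.2 = 451.0 kN/m.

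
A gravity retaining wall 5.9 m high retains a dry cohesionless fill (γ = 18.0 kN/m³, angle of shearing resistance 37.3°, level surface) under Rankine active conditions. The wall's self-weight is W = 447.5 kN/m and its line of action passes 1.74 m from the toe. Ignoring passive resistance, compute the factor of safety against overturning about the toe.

5.15

K_a = tan²(45° − 37.3°/2) = 0.2453.
P_a = ½K_aγH² = 0.5×0.2453×18.0×5.9² = 76.86 kN/m, acting at H/3 = 1.967 m above the base.
Overturning moment M_o = P_a × H/3 = 76.86 × 1.967 = 151.2.
Resisting moment M_r = W × 1.74 = 447.5 × 1.74 = 778.6.
FS_overturning = M_r/M_o = 778.6/151.2 = 5.151.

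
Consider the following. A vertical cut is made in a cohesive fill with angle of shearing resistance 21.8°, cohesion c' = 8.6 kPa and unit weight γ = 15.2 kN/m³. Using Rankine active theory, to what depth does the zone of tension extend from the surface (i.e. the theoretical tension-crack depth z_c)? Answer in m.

1.67 m

K_a = tan²(45° − 21.8°/2) = 0.4584; √K_a = 0.6771.
The active pressure is zero where K_a γ z = 2c√K_a, so z_c = 2c/(γ√K_a) = 2×8.6/(15.2×0.6771) = 1.671 m.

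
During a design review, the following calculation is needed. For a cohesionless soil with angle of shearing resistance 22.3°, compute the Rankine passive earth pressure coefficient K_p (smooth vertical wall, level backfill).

K_p = (1 + sin φ)/(1 − sin φ) = tan²(45° + 22.3°/2) = 2.223.

2.22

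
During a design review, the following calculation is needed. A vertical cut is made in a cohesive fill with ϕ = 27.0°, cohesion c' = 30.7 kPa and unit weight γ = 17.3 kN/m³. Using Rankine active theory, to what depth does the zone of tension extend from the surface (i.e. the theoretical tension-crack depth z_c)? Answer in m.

5.79 m

K_a = tan²(45° − 27.0°/2) = 0.3755; √K_a = 0.6128.
The active pressure is zero where K_a γ z = 2c√K_a, so z_c = 2c/(γ√K_a) = 2×30.7/(17.3×0.6128) = 5.792 m.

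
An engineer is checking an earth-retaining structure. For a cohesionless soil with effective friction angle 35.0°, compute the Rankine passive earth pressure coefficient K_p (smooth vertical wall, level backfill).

K_p = (1 + sin φ)/(1 − sin φ) = tan²(45° + 35.0°/2) = 3.690.

3.69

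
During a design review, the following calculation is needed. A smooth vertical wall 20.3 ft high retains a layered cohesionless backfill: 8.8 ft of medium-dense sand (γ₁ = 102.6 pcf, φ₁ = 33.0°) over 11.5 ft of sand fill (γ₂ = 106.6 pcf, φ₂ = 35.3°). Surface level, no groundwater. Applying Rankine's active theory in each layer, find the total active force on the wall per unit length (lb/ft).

5830 lb/ft

K_a1 = tan²(45°−33.0°/2) = 0.2948; K_a2 = tan²(45°−35.3°/2) = 0.2675.
Layer 1: σ at base = K_a1 γ₁ h₁ = 266.2 psf; P₁ = ½×266.2×8.8 = 1171.
Layer 2: σ_v at top = γ₁h₁ = 902.9; σ_h top = K_a2×902.9 = 241.6; σ_h base = K_a2×(902.9+106.6×11.5) = 569.5.
P₂ = ½(241.6+569.5)×11.5 = 4664. Total P_a = 1171+4664 = 5835 lb/ft.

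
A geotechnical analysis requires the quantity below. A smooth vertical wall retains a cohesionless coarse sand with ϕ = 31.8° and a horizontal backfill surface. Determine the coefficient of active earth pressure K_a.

K_a = (1 − sin φ)/(1 + sin φ) = (1 − sin 31.8°)/(1 + sin 31.8°) = 0.3098.

0.310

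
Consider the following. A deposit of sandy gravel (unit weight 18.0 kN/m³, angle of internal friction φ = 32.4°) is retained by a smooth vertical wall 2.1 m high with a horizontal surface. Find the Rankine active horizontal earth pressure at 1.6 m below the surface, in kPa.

8.70 kPa

K_a = (1 − sin φ)/(1 + sin φ) = 0.3022.
σ_h = K_a γ z = 0.3022 × 18.0 × 1.6 = 8.704 kPa.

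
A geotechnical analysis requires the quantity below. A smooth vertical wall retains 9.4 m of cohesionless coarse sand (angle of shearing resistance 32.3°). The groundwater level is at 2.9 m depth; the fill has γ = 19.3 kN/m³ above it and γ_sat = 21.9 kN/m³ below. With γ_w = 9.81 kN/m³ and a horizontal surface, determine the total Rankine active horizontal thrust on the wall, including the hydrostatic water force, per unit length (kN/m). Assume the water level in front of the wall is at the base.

K_a = tan²(45° − φ/2) = 0.3035.
γ' = 21.9 − 9.81 = 12.09 kN/m³. Depth below WT = 6.5 m.
σ'_h at WT = K_a γ d_w = 16.99 kPa; at base = 16.99 + K_a γ' × 6.5 = 40.83 kPa.
P₁ (0–2.9 m) = ½×16.99×2.9 = 24.63. P₂ (2.9–9.4 m) = ½(16.99+40.83)×6.5 = 187.9.
P_w = ½ γ_w h₂² = 0.5×9.81×6.5² = 207.2. Total = 24.63+187.9+207.2 = 419.8 kN/m.

420 kN/m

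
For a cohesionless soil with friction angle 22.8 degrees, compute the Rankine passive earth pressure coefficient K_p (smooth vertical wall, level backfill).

2.27

K_p = (1 + sin φ)/(1 − sin φ) = tan²(45° + 22.8°/2) = 2.265.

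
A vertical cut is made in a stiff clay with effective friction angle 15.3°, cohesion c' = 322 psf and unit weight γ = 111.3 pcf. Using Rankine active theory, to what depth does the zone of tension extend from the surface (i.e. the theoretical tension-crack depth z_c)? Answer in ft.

7.58 ft

K_a = tan²(45° − 15.3°/2) = 0.5824; √K_a = 0.7632.
The active pressure is zero where K_a γ z = 2c√K_a, so z_c = 2c/(γ√K_a) = 2×322/(111.3×0.7632) = 7.582 ft.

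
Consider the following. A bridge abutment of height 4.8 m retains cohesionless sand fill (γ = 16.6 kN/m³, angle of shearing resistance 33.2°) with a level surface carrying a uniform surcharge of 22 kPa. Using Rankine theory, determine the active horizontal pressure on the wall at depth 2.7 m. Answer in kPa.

K_a = (1 − sin φ)/(1 + sin φ) = 0.2924.
σ_v = γz + q = 16.6 × 2.7 + 22 = 66.82 kPa.
σ_h = K_a σ_v = 0.2924 × 66.82 = 19.54 kPa.

19.5 kPa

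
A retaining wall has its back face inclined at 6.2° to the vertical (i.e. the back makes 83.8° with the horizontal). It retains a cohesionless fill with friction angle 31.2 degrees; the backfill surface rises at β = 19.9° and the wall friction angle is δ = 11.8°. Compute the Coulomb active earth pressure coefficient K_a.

0.459

K_a = sin²(α+φ) / [sin²α · sin(α−δ) · (1 + √{sin(φ+δ)sin(φ−β) / (sin(α−δ)sin(α+β))})²].
With α = 83.8°, φ = 31.2°, δ = 11.8°, β = 19.9°: K_a = 0.4587.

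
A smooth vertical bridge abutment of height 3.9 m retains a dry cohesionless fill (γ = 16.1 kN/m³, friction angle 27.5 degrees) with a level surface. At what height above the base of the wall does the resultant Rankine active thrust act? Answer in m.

K_a = 0.3682.
The pressure distribution is triangular, so the resultant acts at H/3 above the base = 3.9/3 = 1.300 m.

1.30 m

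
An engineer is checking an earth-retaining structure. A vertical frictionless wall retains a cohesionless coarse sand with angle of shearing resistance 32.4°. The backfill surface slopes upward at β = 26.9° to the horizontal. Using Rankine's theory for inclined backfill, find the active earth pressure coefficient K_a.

0.457

K_a = cos β · (cos β − √(cos²β − cos²φ)) / (cos β + √(cos²β − cos²φ)).
cos β = 0.8918, cos φ = 0.8443, √(cos²β − cos²φ) = 0.2871.
K_a = 0.8918 × (0.8918 − 0.2871)/(0.8918 + 0.2871) = 0.4575.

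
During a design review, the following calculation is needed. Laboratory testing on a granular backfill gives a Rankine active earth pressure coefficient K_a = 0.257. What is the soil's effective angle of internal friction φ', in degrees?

36.2°

K_a = tan²(45° − φ/2) ⇒ 45° − φ/2 = arctan(√0.257) = 26.88°.
φ = 2(45° − 26.88°) = 36.23°.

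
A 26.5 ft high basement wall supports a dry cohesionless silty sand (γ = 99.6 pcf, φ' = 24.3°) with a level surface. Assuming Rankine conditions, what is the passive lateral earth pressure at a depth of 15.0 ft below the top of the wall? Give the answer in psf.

K_p = (1 + sin φ)/(1 − sin φ) = 2.399.
σ_h = K_p γ z = 2.399 × 99.6 × 15.0 = 3583 psf.

3580 psf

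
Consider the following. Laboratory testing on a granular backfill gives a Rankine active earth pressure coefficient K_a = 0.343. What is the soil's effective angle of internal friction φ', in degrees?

K_a = tan²(45° − φ/2) ⇒ 45° − φ/2 = arctan(√0.343) = 30.36°.
φ = 2(45° − 30.36°) = 29.29°.

29.3°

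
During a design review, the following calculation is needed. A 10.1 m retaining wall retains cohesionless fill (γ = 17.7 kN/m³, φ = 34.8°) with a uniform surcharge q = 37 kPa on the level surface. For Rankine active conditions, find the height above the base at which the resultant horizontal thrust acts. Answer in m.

K_a = 0.2733.
Triangular part P₁ = ½K_aγH² = 246.7 at H/3 = 3.367 m; rectangular part P₂ = K_a q H = 102.1 at H/2 = 5.050 m.
ȳ = (P₁·3.367 + P₂·5.050)/(P₁+P₂) = 3.859 m.

3.86 m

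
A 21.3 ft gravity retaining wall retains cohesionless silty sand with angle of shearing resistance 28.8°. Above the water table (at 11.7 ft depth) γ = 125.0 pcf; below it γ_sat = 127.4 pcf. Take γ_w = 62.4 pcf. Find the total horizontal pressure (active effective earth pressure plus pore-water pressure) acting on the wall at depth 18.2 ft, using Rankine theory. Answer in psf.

1060 psf

K_a = (1 − sin φ)/(1 + sin φ) = 0.3498.
γ' = 127.4 − 62.4 = 65.00 pcf.
Effective vertical stress at 18.2 ft: σ'_v = 125.0×11.7 + 65.00×6.50 = 1885 psf.
σ'_h = K_a σ'_v = 0.3498 × 1885 = 659.3 psf; u = γ_w × 6.50 = 405.6 psf.
Total σ_h = 659.3 + 405.6 = 1065 psf.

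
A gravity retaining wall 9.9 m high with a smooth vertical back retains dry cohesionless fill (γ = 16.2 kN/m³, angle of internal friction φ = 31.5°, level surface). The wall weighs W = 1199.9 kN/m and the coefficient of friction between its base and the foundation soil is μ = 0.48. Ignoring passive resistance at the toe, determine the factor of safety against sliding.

2.31

K_a = tan²(45° − 31.5°/2) = 0.3136.
P_a = ½K_aγH² = 0.5×0.3136×16.2×9.9² = 249.0 kN/m, acting at H/3 = 3.300 m above the base.
FS_sliding = μW / P_a = 0.48×1199.9 / 249.0 = 2.313.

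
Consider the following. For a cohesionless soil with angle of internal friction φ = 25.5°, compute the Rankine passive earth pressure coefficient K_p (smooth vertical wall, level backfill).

2.51

K_p = (1 + sin φ)/(1 − sin φ) = tan²(45° + 25.5°/2) = 2.512.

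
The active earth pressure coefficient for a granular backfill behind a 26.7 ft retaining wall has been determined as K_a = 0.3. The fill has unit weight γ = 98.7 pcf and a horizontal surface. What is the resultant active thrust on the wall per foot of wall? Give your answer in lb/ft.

10600 lb/ft

P = ½ K_a γ H² = 0.5 × 0.3 × 98.7 × 26.7² = 10550 lb/ft.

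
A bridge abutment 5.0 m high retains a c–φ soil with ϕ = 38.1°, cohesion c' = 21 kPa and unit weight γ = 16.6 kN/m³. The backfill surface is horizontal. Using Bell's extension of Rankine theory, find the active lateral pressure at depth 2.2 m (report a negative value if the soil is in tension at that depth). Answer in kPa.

-11.8 kPa

K_a = (1 − sin φ)/(1 + sin φ) = 0.2368.
σ_a = K_a γ z − 2c√K_a = 0.2368×16.6×2.2 − 2×21×0.4867 = -11.79 kPa.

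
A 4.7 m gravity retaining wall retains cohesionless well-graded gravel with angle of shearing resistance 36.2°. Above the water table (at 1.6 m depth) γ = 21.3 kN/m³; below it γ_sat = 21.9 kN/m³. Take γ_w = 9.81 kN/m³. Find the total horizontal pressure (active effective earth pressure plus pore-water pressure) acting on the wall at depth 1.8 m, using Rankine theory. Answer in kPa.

11.4 kPa

K_a = (1 − sin φ)/(1 + sin φ) = 0.2574.
γ' = 21.9 − 9.81 = 12.09 kN/m³.
Effective vertical stress at 1.8 m: σ'_v = 21.3×1.6 + 12.09×0.200 = 36.50 kPa.
σ'_h = K_a σ'_v = 0.2574 × 36.50 = 9.394 kPa; u = γ_w × 0.200 = 1.962 kPa.
Total σ_h = 9.394 + 1.962 = 11.36 kPa.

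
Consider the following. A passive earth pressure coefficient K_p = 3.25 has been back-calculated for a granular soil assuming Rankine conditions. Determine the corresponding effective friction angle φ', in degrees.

32.0°

K_p = (1+sin φ)/(1−sin φ) ⇒ sin φ = (K_p − 1)/(K_p + 1) = 0.5294.
φ = arcsin(0.5294) = 31.97°.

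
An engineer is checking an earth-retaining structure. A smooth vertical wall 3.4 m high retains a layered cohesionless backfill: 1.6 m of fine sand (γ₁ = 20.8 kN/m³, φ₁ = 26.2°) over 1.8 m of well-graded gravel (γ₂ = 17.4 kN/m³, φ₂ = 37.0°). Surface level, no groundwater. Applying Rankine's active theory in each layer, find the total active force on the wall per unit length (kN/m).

K_a1 = tan²(45°−26.2°/2) = 0.3874; K_a2 = tan²(45°−37.0°/2) = 0.2486.
Layer 1: σ at base = K_a1 γ₁ h₁ = 12.89 kPa; P₁ = ½×12.89×1.6 = 10.32.
Layer 2: σ_v at top = γ₁h₁ = 33.28; σ_h top = K_a2×33.28 = 8.273; σ_h base = K_a2×(33.28+17.4×1.8) = 16.06.
P₂ = ½(8.273+16.06)×1.8 = 21.90. Total P_a = 10.32+21.90 = 32.21 kN/m.

32.2 kN/m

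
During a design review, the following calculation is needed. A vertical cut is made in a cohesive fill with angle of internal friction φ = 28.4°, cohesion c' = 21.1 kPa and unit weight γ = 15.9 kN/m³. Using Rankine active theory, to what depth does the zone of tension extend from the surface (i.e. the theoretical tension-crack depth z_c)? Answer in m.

4.45 m

K_a = tan²(45° − 28.4°/2) = 0.3554; √K_a = 0.5961.
The active pressure is zero where K_a γ z = 2c√K_a, so z_c = 2c/(γ√K_a) = 2×21.1/(15.9×0.5961) = 4.452 m.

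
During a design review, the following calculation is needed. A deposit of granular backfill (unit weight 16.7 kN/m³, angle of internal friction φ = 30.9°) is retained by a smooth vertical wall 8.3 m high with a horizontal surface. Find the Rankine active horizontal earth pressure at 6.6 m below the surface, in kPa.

35.4 kPa

K_a = (1 − sin φ)/(1 + sin φ) = 0.3214.
σ_h = K_a γ z = 0.3214 × 16.7 × 6.6 = 35.43 kPa.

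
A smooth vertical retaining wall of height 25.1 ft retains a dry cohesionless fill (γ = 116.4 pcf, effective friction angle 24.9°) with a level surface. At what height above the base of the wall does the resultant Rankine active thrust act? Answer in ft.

8.37 ft

K_a = 0.4074.
The pressure distribution is triangular, so the resultant acts at H/3 above the base = 25.1/3 = 8.367 ft.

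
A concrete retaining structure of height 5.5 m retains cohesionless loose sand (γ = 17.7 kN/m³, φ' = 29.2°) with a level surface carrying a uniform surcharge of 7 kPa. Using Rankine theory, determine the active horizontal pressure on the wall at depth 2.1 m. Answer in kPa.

15.2 kPa

K_a = (1 − sin φ)/(1 + sin φ) = 0.3442.
σ_v = γz + q = 17.7 × 2.1 + 7 = 44.17 kPa.
σ_h = K_a σ_v = 0.3442 × 44.17 = 15.20 kPa.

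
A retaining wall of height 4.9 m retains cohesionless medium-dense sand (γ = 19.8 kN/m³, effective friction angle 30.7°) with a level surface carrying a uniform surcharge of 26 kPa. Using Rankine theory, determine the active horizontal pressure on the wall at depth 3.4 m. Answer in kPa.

K_a = (1 − sin φ)/(1 + sin φ) = 0.3240.
σ_v = γz + q = 19.8 × 3.4 + 26 = 93.32 kPa.
σ_h = K_a σ_v = 0.3240 × 93.32 = 30.24 kPa.

30.2 kPa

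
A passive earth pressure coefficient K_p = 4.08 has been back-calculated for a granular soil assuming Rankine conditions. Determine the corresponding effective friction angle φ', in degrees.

37.3°

K_p = (1+sin φ)/(1−sin φ) ⇒ sin φ = (K_p − 1)/(K_p + 1) = 0.6063.
φ = arcsin(0.6063) = 37.32°.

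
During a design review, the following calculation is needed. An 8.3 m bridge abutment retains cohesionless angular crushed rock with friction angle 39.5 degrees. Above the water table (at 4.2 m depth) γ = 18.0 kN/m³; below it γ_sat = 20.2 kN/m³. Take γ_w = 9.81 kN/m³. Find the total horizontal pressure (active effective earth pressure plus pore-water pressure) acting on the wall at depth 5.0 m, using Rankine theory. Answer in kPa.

K_a = (1 − sin φ)/(1 + sin φ) = 0.2224.
γ' = 20.2 − 9.81 = 10.39 kN/m³.
Effective vertical stress at 5.0 m: σ'_v = 18.0×4.2 + 10.39×0.800 = 83.91 kPa.
σ'_h = K_a σ'_v = 0.2224 × 83.91 = 18.67 kPa; u = γ_w × 0.800 = 7.848 kPa.
Total σ_h = 18.67 + 7.848 = 26.51 kPa.

26.5 kPa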